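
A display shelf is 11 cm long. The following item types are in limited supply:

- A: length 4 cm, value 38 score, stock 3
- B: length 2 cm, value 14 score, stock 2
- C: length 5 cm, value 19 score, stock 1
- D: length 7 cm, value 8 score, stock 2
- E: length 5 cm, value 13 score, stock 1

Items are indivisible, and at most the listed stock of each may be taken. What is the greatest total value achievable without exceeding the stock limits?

Top feasible selections:
- 2×A + 1×B: length 10, value 90
- 2×A: length 8, value 76
Best: 90 score.

90 score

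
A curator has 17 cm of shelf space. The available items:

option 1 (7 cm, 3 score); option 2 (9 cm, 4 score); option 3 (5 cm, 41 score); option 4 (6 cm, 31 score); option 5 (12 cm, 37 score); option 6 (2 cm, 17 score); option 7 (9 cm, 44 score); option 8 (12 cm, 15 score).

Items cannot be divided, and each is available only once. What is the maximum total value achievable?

Check high-value combinations within 17 cm:
- option 3+option 6+option 7: length 5+2+9=16, value 41+17+44=102
- option 4+option 6+option 7: length 6+2+9=17, value 31+17+44=92
- option 3+option 4+option 6: length 5+6+2=13, value 41+31+17=89
- option 3+option 7: length 5+9=14, value 41+44=85
Best: 102 score.

102 score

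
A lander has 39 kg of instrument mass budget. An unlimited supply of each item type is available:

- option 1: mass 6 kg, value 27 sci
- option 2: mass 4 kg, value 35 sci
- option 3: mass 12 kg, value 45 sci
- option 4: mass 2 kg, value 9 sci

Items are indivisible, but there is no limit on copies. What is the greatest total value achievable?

Best value-per-unit is option 2 at 35/4; filling with it alone gives 9×35 = 315.
Optimal mix: 9×option 2 + 1×option 4 → mass 38, value 324.

324 sci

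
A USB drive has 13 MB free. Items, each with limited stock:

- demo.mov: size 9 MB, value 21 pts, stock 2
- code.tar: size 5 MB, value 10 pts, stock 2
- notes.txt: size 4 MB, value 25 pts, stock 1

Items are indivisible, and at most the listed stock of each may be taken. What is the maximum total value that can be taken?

46 pts

Top feasible selections:
- 1×demo.mov + 1×notes.txt: size 13, value 46
- 1×code.tar + 1×notes.txt: size 9, value 35
- 1×notes.txt: size 4, value 25
- 1×demo.mov: size 9, value 21
Best: 46 pts.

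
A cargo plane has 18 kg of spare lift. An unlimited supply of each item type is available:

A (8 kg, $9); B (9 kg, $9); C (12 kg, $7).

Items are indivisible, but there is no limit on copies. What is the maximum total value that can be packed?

Best value-per-unit is A at 9/8, and filling with it alone uses weight 2×8=16. No mix of the others beats 2×9 = 18.

$18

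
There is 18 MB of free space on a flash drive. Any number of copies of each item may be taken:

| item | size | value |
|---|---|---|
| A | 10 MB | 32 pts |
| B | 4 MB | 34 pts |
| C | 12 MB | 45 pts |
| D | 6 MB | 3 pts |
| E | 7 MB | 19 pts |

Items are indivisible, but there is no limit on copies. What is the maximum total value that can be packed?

Best value-per-unit is B at 34/4, and filling with it alone uses size 4×4=16. No mix of the others beats 4×34 = 136.

136 pts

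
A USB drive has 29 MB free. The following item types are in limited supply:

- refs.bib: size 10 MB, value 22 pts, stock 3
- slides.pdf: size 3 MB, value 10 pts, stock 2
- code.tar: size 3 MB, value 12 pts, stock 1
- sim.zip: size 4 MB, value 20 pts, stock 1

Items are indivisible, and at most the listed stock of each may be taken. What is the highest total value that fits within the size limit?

76 pts

Top feasible selections:
- 2×refs.bib + 1×code.tar + 1×sim.zip: size 27, value 76
- 2×refs.bib + 2×slides.pdf + 1×code.tar: size 29, value 76
- 1×refs.bib + 2×slides.pdf + 1×code.tar + 1×sim.zip: size 23, value 74
Best: 76 pts.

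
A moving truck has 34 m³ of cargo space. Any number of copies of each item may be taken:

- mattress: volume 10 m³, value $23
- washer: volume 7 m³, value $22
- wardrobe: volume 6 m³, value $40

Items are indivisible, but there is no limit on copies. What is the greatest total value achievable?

$200

Best value-per-unit is wardrobe at 40/6, and filling with it alone uses volume 5×6=30. No mix of the others beats 5×40 = 200.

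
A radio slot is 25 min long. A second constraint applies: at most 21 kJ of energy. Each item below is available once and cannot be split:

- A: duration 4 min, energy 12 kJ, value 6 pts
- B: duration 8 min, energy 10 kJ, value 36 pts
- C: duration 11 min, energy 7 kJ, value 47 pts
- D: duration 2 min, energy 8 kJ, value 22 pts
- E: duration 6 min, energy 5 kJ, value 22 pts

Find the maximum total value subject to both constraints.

Feasible sets respecting both limits:
- C+D+E: duration 19, energy 20, value 91
- B+C: duration 19, energy 17, value 83
- C+D: duration 13, energy 15, value 69
- C+E: duration 17, energy 12, value 69
Best: 91 pts.

91 pts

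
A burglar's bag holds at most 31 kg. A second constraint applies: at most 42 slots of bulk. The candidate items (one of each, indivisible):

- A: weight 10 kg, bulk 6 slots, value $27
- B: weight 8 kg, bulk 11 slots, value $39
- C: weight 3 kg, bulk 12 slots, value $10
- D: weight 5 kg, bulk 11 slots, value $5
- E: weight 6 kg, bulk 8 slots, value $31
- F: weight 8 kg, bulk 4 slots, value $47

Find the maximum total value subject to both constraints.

$127

Feasible sets respecting both limits:
- B+C+E+F: weight 25, bulk 35, value 127
- A+B+C+F: weight 29, bulk 33, value 123
- B+D+E+F: weight 27, bulk 34, value 122
- A+B+D+F: weight 31, bulk 32, value 118
Best: $127.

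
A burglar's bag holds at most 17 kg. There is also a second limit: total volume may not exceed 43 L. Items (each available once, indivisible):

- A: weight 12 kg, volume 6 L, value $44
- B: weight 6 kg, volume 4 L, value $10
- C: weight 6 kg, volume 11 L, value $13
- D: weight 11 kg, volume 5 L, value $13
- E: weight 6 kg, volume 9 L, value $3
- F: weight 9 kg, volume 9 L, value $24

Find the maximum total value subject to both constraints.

$44

Feasible sets respecting both limits:
- A: weight 12, volume 6, value 44
- C+F: weight 15, volume 20, value 37
- B+F: weight 15, volume 13, value 34
- E+F: weight 15, volume 18, value 27
Best: $44.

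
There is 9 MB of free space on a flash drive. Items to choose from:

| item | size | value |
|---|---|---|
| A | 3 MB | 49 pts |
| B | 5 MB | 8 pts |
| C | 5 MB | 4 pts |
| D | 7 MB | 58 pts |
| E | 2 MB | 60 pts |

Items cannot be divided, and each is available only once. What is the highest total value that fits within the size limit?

118 pts

Check high-value combinations within 9 MB:
- D+E: size 7+2=9, value 58+60=118
- A+E: size 3+2=5, value 49+60=109
- B+E: size 5+2=7, value 8+60=68
- C+E: size 5+2=7, value 4+60=64
Best: 118 pts.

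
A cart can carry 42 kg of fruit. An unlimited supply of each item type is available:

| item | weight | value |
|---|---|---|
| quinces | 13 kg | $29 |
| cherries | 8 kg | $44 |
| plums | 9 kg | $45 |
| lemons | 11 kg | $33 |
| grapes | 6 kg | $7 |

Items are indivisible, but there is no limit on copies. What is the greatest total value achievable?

$222

Best value-per-unit is cherries at 44/8; filling with it alone gives 5×44 = 220.
Optimal mix: 3×cherries + 2×plums → weight 42, value 222.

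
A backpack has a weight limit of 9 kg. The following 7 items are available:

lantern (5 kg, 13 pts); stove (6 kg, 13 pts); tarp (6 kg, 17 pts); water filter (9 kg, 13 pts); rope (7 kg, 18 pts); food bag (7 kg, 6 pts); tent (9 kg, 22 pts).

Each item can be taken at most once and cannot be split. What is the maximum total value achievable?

This is a 0/1 knapsack; check combinations near the capacity.
- tent: weight 9, value 22
- rope: weight 7, value 18
- tarp: weight 6, value 17
- lantern: weight 5, value 13
- stove: weight 6, value 13
Best: 22 pts.

22 pts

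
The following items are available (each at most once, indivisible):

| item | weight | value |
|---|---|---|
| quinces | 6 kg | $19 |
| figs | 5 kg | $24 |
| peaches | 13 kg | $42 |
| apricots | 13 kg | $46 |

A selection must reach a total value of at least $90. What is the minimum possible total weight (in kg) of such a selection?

Subsets with value ≥ 90, sorted by total weight:
- figs+peaches+apricots: weight 31, value 112
- quinces+peaches+apricots: weight 32, value 107
Minimum weight: 31 kg.

31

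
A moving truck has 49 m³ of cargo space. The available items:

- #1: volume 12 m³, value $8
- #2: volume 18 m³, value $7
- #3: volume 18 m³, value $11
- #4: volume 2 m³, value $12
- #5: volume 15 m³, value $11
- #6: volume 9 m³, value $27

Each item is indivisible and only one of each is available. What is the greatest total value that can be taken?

Check high-value combinations within 49 m³:
- #3+#4+#5+#6: volume 18+2+15+9=44, value 11+12+11+27=61
- #1+#4+#5+#6: volume 12+2+15+9=38, value 8+12+11+27=58
- #1+#3+#4+#6: volume 12+18+2+9=41, value 8+11+12+27=58
- #2+#4+#5+#6: volume 18+2+15+9=44, value 7+12+11+27=57
Best: $61.

$61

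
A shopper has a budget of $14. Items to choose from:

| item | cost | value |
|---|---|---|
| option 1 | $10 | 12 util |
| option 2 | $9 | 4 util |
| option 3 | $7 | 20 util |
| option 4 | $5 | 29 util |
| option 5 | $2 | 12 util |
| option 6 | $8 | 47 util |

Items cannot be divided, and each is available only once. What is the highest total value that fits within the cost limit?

76 util

Check high-value combinations within $14:
- option 4+option 6: cost 5+8=13, value 29+47=76
- option 3+option 4+option 5: cost 7+5+2=14, value 20+29+12=61
- option 5+option 6: cost 2+8=10, value 12+47=59
- option 3+option 4: cost 7+5=12, value 20+29=49
- option 6: cost 8, value 47
Best: 76 util.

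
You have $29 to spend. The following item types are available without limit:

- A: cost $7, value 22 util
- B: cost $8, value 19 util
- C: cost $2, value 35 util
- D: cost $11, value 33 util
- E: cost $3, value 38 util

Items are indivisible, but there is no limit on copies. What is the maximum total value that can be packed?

493 util

Best value-per-unit is C at 35/2; filling with it alone gives 14×35 = 490.
Optimal mix: 13×C + 1×E → cost 29, value 493.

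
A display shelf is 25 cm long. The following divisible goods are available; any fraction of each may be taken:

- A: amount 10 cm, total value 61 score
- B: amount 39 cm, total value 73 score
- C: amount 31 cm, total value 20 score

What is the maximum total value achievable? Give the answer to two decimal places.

89.08

Take in order of value per unit:
- A (61/10 per unit): all 10 → value 61, running total 61.00
- B (73/39 per unit): 15 of 39 → value 15×73/39 = 28.0769, running total 89.08
Total 89.08.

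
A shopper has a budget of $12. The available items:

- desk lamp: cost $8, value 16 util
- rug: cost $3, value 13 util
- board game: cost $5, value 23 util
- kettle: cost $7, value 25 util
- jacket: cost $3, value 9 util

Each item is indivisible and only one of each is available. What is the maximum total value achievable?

48 util

Check high-value combinations within $12:
- board game+kettle: cost 5+7=12, value 23+25=48
- rug+board game+jacket: cost 3+5+3=11, value 13+23+9=45
- rug+kettle: cost 3+7=10, value 13+25=38
- rug+board game: cost 3+5=8, value 13+23=36
- kettle+jacket: cost 7+3=10, value 25+9=34
Best: 48 util.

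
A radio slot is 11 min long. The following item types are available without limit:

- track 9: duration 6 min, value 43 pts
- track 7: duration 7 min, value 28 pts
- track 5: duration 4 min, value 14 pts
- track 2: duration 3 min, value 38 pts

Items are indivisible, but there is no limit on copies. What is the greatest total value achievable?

114 pts

Best value-per-unit is track 2 at 38/3, and filling with it alone uses duration 3×3=9. No mix of the others beats 3×38 = 114.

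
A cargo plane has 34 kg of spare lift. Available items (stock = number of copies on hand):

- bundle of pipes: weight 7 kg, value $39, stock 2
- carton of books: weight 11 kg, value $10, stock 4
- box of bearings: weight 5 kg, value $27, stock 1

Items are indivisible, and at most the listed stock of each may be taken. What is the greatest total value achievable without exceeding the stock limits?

Best selections within weight 34 and stock limits:
- 2×bundle of pipes + 1×carton of books + 1×box of bearings: weight 30, value 115
- 2×bundle of pipes + 1×box of bearings: weight 19, value 105
- 2×bundle of pipes + 1×carton of books: weight 25, value 88
- 1×bundle of pipes + 2×carton of books + 1×box of bearings: weight 34, value 86
Best: $115.

$115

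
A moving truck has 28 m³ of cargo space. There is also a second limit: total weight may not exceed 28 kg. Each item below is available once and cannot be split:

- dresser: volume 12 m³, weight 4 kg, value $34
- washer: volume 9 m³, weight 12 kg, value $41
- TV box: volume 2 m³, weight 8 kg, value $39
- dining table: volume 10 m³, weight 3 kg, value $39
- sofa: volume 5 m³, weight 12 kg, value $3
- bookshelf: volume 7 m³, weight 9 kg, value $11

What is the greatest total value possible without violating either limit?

Feasible sets respecting both limits:
- washer+TV box+dining table: volume 21, weight 23, value 119
- dresser+washer+TV box: volume 23, weight 24, value 114
- dresser+TV box+dining table: volume 24, weight 15, value 112
Best: $119.

$119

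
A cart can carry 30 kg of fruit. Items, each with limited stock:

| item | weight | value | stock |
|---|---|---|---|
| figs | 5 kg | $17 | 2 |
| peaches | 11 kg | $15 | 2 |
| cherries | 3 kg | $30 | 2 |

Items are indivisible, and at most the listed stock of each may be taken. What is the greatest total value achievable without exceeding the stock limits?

Best selections within weight 30 and stock limits:
- 2×figs + 1×peaches + 2×cherries: weight 27, value 109
- 2×figs + 2×cherries: weight 16, value 94
- 1×figs + 1×peaches + 2×cherries: weight 22, value 92
Best: $109.

$109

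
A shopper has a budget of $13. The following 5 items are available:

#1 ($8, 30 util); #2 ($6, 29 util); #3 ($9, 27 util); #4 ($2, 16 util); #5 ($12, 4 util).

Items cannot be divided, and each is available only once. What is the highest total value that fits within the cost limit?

46 util

This is a 0/1 knapsack; check combinations near the capacity.
- #1+#4: cost 8+2=10, value 30+16=46
- #2+#4: cost 6+2=8, value 29+16=45
- #3+#4: cost 9+2=11, value 27+16=43
Best: 46 util.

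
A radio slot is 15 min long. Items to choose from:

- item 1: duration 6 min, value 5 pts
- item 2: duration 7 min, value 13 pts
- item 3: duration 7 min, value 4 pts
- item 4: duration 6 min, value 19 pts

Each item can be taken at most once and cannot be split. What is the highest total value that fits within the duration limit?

Check high-value combinations within 15 min:
- item 2+item 4: duration 7+6=13, value 13+19=32
- item 1+item 4: duration 6+6=12, value 5+19=24
- item 3+item 4: duration 7+6=13, value 4+19=23
- item 4: duration 6, value 19
Best: 32 pts.

32 pts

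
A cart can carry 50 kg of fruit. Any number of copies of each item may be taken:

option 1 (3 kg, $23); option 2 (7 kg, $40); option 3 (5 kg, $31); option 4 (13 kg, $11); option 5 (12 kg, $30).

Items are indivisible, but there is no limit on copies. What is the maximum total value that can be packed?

Best value-per-unit is option 1 at 23/3; filling with it alone gives 16×23 = 368.
Optimal mix: 15×option 1 + 1×option 3 → weight 50, value 376.

$376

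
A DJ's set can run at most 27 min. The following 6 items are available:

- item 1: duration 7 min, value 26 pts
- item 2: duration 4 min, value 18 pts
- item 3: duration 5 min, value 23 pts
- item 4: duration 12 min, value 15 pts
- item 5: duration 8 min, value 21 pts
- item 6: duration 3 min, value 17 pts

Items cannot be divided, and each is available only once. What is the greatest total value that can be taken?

This is a 0/1 knapsack; check combinations near the capacity.
- item 1+item 2+item 3+item 5+item 6: duration 7+4+5+8+3=27, value 26+18+23+21+17=105
- item 1+item 2+item 3+item 5: duration 7+4+5+8=24, value 26+18+23+21=88
- item 1+item 3+item 5+item 6: duration 7+5+8+3=23, value 26+23+21+17=87
- item 1+item 2+item 3+item 6: duration 7+4+5+3=19, value 26+18+23+17=84
- item 1+item 2+item 5+item 6: duration 7+4+8+3=22, value 26+18+21+17=82
Best: 105 pts.

105 pts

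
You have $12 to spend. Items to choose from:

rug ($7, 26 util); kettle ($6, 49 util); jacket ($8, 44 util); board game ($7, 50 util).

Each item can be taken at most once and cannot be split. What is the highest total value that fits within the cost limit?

Check high-value combinations within $12:
- board game: cost 7, value 50
- kettle: cost 6, value 49
- jacket: cost 8, value 44
- rug: cost 7, value 26
Best: 50 util.

50 util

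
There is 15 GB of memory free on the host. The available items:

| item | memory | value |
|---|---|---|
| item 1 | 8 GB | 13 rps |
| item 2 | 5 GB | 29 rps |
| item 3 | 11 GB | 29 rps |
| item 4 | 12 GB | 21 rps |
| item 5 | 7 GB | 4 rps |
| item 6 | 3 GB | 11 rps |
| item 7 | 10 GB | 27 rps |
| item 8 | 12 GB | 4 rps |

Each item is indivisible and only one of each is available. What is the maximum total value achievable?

This is a 0/1 knapsack; check combinations near the capacity.
- item 2+item 7: memory 5+10=15, value 29+27=56
- item 2+item 5+item 6: memory 5+7+3=15, value 29+4+11=44
- item 1+item 2: memory 8+5=13, value 13+29=42
- item 2+item 6: memory 5+3=8, value 29+11=40
Best: 56 rps.

56 rps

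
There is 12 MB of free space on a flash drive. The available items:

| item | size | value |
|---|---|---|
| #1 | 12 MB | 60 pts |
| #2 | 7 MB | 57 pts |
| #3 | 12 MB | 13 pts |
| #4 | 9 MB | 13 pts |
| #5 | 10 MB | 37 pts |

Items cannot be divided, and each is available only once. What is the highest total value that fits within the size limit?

60 pts

This is a 0/1 knapsack; check combinations near the capacity.
- #1: size 12, value 60
- #2: size 7, value 57
- #5: size 10, value 37
- #4: size 9, value 13
- #3: size 12, value 13
Best: 60 pts.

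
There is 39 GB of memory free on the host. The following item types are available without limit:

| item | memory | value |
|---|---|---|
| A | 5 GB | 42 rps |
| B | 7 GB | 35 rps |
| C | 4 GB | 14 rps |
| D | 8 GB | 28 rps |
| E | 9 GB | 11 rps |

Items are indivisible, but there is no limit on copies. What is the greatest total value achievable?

308 rps

Best value-per-unit is A at 42/5; filling with it alone gives 7×42 = 294.
Optimal mix: 7×A + 1×C → memory 39, value 308.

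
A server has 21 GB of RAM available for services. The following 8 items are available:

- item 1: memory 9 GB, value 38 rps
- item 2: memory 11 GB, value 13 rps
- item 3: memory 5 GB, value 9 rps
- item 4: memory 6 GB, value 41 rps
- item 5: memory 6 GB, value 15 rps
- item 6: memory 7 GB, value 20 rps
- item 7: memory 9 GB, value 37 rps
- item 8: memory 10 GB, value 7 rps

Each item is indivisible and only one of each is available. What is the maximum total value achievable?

This is a 0/1 knapsack; check combinations near the capacity.
- item 1+item 4+item 5: memory 9+6+6=21, value 38+41+15=94
- item 4+item 5+item 7: memory 6+6+9=21, value 41+15+37=93
- item 1+item 3+item 4: memory 9+5+6=20, value 38+9+41=88
- item 3+item 4+item 7: memory 5+6+9=20, value 9+41+37=87
Best: 94 rps.

94 rps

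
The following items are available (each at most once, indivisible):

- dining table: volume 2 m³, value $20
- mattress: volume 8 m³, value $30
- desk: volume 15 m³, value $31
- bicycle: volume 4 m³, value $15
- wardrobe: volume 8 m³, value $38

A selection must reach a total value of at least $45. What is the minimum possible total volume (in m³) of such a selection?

10

Subsets with value ≥ 45, sorted by total volume:
- dining table+wardrobe: volume 10, value 58
- dining table+mattress: volume 10, value 50
- bicycle+wardrobe: volume 12, value 53
- mattress+bicycle: volume 12, value 45
Minimum volume: 10 m³.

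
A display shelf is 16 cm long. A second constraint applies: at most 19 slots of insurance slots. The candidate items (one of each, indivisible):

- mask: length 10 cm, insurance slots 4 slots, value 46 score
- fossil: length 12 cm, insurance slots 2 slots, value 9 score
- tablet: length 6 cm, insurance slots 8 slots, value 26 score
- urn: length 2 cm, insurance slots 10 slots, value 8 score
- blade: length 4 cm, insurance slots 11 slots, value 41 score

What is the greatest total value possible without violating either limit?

Feasible sets respecting both limits:
- mask+blade: length 14, insurance slots 15, value 87
- mask+tablet: length 16, insurance slots 12, value 72
- tablet+blade: length 10, insurance slots 19, value 67
- mask+urn: length 12, insurance slots 14, value 54
Best: 87 score.

87 score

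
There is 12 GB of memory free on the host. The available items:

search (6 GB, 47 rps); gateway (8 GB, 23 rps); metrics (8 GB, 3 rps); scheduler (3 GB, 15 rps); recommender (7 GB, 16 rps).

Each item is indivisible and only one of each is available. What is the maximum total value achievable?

62 rps

Check high-value combinations within 12 GB:
- search+scheduler: memory 6+3=9, value 47+15=62
- search: memory 6, value 47
- gateway+scheduler: memory 8+3=11, value 23+15=38
Best: 62 rps.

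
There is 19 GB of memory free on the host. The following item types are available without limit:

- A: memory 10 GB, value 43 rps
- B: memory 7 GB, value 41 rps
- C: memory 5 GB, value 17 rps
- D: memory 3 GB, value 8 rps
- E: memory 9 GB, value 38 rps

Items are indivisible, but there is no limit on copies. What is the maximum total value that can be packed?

99 rps

Best value-per-unit is B at 41/7; filling with it alone gives 2×41 = 82.
Optimal mix: 2×B + 1×C → memory 19, value 99.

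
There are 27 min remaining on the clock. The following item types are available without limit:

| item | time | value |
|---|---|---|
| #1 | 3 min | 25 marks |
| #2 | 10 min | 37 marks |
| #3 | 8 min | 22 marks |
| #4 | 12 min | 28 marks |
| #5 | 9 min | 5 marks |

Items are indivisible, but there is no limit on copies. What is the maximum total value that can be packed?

Best value-per-unit is #1 at 25/3, and filling with it alone uses time 9×3=27. No mix of the others beats 9×25 = 225.

225 marks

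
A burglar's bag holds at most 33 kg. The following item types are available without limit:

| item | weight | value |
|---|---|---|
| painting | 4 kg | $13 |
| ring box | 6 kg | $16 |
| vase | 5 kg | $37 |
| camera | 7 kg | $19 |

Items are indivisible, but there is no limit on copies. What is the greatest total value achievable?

$222

Best value-per-unit is vase at 37/5, and filling with it alone uses weight 6×5=30. No mix of the others beats 6×37 = 222.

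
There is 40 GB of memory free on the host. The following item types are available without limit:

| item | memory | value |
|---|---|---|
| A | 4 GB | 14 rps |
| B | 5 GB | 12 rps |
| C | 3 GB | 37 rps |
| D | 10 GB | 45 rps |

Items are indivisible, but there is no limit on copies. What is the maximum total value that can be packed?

Best value-per-unit is C at 37/3, and filling with it alone uses memory 13×3=39. No mix of the others beats 13×37 = 481.

481 rps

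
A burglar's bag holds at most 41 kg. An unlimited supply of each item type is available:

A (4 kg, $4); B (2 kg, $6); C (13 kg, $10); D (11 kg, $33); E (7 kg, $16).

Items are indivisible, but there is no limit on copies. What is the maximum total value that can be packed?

Best value-per-unit is B at 6/2; filling with it alone gives 20×6 = 120.
Optimal mix: 15×B + 1×D → weight 41, value 123.

$123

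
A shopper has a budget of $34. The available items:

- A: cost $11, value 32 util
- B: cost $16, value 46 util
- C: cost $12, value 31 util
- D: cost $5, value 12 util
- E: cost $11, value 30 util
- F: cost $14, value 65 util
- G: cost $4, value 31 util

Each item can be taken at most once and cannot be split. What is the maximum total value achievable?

142 util

This is a 0/1 knapsack; check combinations near the capacity.
- B+F+G: cost 16+14+4=34, value 46+65+31=142
- A+D+F+G: cost 11+5+14+4=34, value 32+12+65+31=140
- D+E+F+G: cost 5+11+14+4=34, value 12+30+65+31=138
- A+F+G: cost 11+14+4=29, value 32+65+31=128
Best: 142 util.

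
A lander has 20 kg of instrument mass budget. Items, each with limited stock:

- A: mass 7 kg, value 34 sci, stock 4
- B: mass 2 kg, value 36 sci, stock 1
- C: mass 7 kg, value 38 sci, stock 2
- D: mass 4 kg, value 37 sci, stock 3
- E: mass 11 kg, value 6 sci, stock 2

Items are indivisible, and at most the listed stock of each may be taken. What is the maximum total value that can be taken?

149 sci

Top feasible selections:
- 1×C + 3×D: mass 19, value 149
- 1×B + 2×C + 1×D: mass 20, value 149
- 1×B + 1×C + 2×D: mass 17, value 148
- 1×B + 3×D: mass 14, value 147
Best: 149 sci.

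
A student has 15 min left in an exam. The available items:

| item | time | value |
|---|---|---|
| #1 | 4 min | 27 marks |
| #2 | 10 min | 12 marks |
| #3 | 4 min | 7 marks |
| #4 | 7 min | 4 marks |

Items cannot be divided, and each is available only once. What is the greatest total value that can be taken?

39 marks

Check high-value combinations within 15 min:
- #1+#2: time 4+10=14, value 27+12=39
- #1+#3+#4: time 4+4+7=15, value 27+7+4=38
- #1+#3: time 4+4=8, value 27+7=34
- #1+#4: time 4+7=11, value 27+4=31
- #1: time 4, value 27
Best: 39 marks.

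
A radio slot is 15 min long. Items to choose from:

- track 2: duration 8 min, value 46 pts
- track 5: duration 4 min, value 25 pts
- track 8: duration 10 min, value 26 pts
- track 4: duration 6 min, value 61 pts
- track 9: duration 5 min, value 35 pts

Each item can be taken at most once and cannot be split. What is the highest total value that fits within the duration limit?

121 pts

This is a 0/1 knapsack; check combinations near the capacity.
- track 5+track 4+track 9: duration 4+6+5=15, value 25+61+35=121
- track 2+track 4: duration 8+6=14, value 46+61=107
- track 4+track 9: duration 6+5=11, value 61+35=96
- track 5+track 4: duration 4+6=10, value 25+61=86
Best: 121 pts.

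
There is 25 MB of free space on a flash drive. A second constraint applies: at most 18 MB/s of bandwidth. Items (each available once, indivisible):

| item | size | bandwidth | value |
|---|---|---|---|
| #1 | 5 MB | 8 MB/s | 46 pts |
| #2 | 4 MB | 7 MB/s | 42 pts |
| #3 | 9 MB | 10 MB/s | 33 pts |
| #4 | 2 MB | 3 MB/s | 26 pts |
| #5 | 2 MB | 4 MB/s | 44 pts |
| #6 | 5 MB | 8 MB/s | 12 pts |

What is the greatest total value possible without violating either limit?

116 pts

Feasible sets respecting both limits:
- #1+#4+#5: size 9, bandwidth 15, value 116
- #1+#2+#4: size 11, bandwidth 18, value 114
- #2+#4+#5: size 8, bandwidth 14, value 112
Best: 116 pts.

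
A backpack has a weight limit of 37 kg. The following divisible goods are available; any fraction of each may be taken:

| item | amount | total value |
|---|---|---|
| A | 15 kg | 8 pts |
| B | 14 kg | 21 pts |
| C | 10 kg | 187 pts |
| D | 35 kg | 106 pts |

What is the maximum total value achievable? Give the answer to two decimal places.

Take in order of value per unit:
- C (187/10 per unit): all 10 → value 187, running total 187.00
- D (106/35 per unit): 27 of 35 → value 27×106/35 = 81.7714, running total 268.77
Total 268.77.

268.77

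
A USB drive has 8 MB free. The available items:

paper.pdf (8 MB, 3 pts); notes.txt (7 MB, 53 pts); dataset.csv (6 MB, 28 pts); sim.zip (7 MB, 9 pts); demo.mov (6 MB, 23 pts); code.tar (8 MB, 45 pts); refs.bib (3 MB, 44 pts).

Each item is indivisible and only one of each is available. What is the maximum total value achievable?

53 pts

Check high-value combinations within 8 MB:
- notes.txt: size 7, value 53
- code.tar: size 8, value 45
- refs.bib: size 3, value 44
- dataset.csv: size 6, value 28
- demo.mov: size 6, value 23
Best: 53 pts.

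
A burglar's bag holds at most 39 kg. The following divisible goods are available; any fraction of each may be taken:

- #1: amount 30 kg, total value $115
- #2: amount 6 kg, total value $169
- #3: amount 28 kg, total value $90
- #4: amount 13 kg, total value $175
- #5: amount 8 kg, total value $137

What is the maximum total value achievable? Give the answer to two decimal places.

Take in order of value per unit:
- #2 (169/6 per unit): all 6 → value 169, running total 169.00
- #5 (137/8 per unit): all 8 → value 137, running total 306.00
- #4 (175/13 per unit): all 13 → value 175, running total 481.00
- #1 (115/30 per unit): 12 of 30 → value 12×115/30 = 46.0000, running total 527.00
Total 527.00.

527.00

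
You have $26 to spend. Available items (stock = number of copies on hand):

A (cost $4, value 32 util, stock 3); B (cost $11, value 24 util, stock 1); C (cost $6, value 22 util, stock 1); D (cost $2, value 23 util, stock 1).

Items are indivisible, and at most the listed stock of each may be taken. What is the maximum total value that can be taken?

143 util

Best selections within cost 26 and stock limits:
- 3×A + 1×B + 1×D: cost 25, value 143
- 3×A + 1×C + 1×D: cost 20, value 141
Best: 143 util.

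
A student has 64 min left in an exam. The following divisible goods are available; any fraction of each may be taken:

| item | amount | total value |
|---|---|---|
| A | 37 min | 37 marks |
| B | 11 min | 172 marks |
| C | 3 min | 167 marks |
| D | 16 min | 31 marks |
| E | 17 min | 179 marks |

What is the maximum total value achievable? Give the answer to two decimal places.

Take in order of value per unit:
- C (167/3 per unit): all 3 → value 167, running total 167.00
- B (172/11 per unit): all 11 → value 172, running total 339.00
- E (179/17 per unit): all 17 → value 179, running total 518.00
- D (31/16 per unit): all 16 → value 31, running total 549.00
- A (37/37 per unit): 17 of 37 → value 17×37/37 = 17.0000, running total 566.00
Total 566.00.

566.00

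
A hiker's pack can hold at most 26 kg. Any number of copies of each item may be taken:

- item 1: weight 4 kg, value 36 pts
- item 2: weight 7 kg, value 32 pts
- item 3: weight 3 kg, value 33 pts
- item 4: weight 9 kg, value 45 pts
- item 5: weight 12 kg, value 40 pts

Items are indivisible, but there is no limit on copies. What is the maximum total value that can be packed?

Best value-per-unit is item 3 at 33/3; filling with it alone gives 8×33 = 264.
Optimal mix: 2×item 1 + 6×item 3 → weight 26, value 270.

270 pts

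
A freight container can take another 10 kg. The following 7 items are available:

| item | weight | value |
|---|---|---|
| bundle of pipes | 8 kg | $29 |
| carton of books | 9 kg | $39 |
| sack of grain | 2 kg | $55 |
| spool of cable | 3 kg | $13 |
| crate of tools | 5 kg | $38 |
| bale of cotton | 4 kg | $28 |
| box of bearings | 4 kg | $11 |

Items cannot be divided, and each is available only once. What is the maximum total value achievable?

$106

Check high-value combinations within 10 kg:
- sack of grain+spool of cable+crate of tools: weight 2+3+5=10, value 55+13+38=106
- sack of grain+spool of cable+bale of cotton: weight 2+3+4=9, value 55+13+28=96
- sack of grain+bale of cotton+box of bearings: weight 2+4+4=10, value 55+28+11=94
- sack of grain+crate of tools: weight 2+5=7, value 55+38=93
Best: $106.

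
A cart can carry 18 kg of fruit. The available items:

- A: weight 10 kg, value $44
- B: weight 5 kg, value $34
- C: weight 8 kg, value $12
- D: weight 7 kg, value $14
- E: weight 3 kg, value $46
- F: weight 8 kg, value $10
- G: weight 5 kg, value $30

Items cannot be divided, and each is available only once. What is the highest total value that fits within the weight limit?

$124

Check high-value combinations within 18 kg:
- A+B+E: weight 10+5+3=18, value 44+34+46=124
- A+E+G: weight 10+3+5=18, value 44+46+30=120
- B+E+G: weight 5+3+5=13, value 34+46+30=110
- B+D+E: weight 5+7+3=15, value 34+14+46=94
Best: $124.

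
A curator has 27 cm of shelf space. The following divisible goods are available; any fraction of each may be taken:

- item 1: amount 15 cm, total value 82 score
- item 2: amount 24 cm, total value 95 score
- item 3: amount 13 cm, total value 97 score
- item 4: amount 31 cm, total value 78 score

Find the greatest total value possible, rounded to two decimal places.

173.53

Take in order of value per unit:
- item 3 (97/13 per unit): all 13 → value 97, running total 97.00
- item 1 (82/15 per unit): 14 of 15 → value 14×82/15 = 76.5333, running total 173.53
Total 173.53.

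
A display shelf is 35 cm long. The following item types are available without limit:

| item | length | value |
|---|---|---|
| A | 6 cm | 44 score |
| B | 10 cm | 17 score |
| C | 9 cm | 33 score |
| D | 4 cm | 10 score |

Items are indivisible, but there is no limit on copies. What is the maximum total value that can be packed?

Best value-per-unit is A at 44/6; filling with it alone gives 5×44 = 220.
Optimal mix: 5×A + 1×D → length 34, value 230.

230 score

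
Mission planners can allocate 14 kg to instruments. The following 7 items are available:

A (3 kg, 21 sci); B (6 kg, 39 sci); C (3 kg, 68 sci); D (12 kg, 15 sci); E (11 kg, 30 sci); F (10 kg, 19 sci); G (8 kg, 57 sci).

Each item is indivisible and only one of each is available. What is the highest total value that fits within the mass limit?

Check high-value combinations within 14 kg:
- A+C+G: mass 3+3+8=14, value 21+68+57=146
- A+B+C: mass 3+6+3=12, value 21+39+68=128
- C+G: mass 3+8=11, value 68+57=125
- B+C: mass 6+3=9, value 39+68=107
Best: 146 sci.

146 sci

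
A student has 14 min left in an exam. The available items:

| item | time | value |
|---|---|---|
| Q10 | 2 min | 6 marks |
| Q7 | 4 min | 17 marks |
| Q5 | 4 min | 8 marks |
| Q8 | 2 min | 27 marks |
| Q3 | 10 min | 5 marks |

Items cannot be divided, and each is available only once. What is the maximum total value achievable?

Check high-value combinations within 14 min:
- Q10+Q7+Q5+Q8: time 2+4+4+2=12, value 6+17+8+27=58
- Q7+Q5+Q8: time 4+4+2=10, value 17+8+27=52
- Q10+Q7+Q8: time 2+4+2=8, value 6+17+27=50
- Q7+Q8: time 4+2=6, value 17+27=44
- Q10+Q5+Q8: time 2+4+2=8, value 6+8+27=41
Best: 58 marks.

58 marks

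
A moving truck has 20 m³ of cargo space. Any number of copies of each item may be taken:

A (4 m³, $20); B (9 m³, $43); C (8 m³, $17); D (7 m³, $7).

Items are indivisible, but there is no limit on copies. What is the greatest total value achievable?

Best value-per-unit is A at 20/4, and filling with it alone uses volume 5×4=20. No mix of the others beats 5×20 = 100.

$100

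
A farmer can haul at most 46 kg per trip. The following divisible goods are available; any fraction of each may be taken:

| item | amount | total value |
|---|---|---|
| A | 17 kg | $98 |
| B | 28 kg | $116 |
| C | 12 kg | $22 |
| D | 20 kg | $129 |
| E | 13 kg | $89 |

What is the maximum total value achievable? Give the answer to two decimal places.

292.94

Take in order of value per unit:
- E (89/13 per unit): all 13 → value 89, running total 89.00
- D (129/20 per unit): all 20 → value 129, running total 218.00
- A (98/17 per unit): 13 of 17 → value 13×98/17 = 74.9412, running total 292.94
Total 292.94.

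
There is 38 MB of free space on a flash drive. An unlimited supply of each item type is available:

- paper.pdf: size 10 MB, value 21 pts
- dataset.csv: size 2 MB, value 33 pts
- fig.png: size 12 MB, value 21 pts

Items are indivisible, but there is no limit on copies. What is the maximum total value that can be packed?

Best value-per-unit is dataset.csv at 33/2, and filling with it alone uses size 19×2=38. No mix of the others beats 19×33 = 627.

627 pts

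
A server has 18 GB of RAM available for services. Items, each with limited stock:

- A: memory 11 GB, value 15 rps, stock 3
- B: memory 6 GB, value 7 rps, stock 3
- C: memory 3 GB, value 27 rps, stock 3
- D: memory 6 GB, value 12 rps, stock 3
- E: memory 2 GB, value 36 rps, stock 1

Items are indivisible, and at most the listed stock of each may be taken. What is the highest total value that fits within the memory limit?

129 rps

Best selections within memory 18 and stock limits:
- 3×C + 1×D + 1×E: memory 17, value 129
- 1×B + 3×C + 1×E: memory 17, value 124
Best: 129 rps.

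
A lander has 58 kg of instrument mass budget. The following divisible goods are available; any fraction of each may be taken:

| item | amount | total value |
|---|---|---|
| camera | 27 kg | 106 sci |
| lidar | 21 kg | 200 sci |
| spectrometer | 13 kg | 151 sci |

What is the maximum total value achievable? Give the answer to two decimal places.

445.22

Take in order of value per unit:
- spectrometer (151/13 per unit): all 13 → value 151, running total 151.00
- lidar (200/21 per unit): all 21 → value 200, running total 351.00
- camera (106/27 per unit): 24 of 27 → value 24×106/27 = 94.2222, running total 445.22
Total 445.22.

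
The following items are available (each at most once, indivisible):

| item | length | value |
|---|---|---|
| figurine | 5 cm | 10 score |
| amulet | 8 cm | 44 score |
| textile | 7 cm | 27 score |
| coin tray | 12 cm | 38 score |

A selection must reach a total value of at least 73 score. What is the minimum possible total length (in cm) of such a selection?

20

Subsets with value ≥ 73, sorted by total length:
- amulet+coin tray: length 20, value 82
- figurine+amulet+textile: length 20, value 81
- figurine+textile+coin tray: length 24, value 75
- figurine+amulet+coin tray: length 25, value 92
Minimum length: 20 cm.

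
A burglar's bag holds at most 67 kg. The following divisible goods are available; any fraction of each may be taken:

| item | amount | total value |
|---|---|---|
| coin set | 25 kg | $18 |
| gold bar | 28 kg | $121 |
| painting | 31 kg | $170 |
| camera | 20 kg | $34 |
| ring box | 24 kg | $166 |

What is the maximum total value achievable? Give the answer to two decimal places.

387.86

Take in order of value per unit:
- ring box (166/24 per unit): all 24 → value 166, running total 166.00
- painting (170/31 per unit): all 31 → value 170, running total 336.00
- gold bar (121/28 per unit): 12 of 28 → value 12×121/28 = 51.8571, running total 387.86
Total 387.86.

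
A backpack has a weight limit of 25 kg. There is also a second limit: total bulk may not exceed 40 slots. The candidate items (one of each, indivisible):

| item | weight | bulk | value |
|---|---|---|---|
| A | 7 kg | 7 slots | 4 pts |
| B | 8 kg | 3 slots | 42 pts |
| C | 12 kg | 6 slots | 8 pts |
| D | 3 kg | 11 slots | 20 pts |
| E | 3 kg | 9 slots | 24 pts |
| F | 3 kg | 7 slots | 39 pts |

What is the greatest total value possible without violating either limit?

Feasible sets respecting both limits:
- A+B+D+E+F: weight 24, bulk 37, value 129
- B+D+E+F: weight 17, bulk 30, value 125
- A+B+E+F: weight 21, bulk 26, value 109
- A+B+D+F: weight 21, bulk 28, value 105
Best: 129 pts.

129 pts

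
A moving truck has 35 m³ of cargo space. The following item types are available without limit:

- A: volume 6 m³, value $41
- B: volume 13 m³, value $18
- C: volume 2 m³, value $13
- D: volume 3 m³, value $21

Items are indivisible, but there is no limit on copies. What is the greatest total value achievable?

$244

Best value-per-unit is D at 21/3; filling with it alone gives 11×21 = 231.
Optimal mix: 1×C + 11×D → volume 35, value 244.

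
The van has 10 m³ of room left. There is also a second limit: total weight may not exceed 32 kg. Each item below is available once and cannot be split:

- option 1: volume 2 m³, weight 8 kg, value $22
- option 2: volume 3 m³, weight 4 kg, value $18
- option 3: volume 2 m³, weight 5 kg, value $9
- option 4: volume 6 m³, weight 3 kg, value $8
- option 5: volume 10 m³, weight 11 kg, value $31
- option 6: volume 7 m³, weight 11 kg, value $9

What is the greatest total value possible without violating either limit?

Feasible sets respecting both limits:
- option 1+option 2+option 3: volume 7, weight 17, value 49
- option 1+option 2: volume 5, weight 12, value 40
- option 1+option 3+option 4: volume 10, weight 16, value 39
- option 1+option 3: volume 4, weight 13, value 31
Best: $49.

$49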